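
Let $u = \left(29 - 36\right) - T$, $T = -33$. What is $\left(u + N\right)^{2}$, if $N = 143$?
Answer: $28561$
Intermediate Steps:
$u = 26$ ($u = \left(29 - 36\right) - -33 = \left(29 - 36\right) + 33 = -7 + 33 = 26$)
$\left(u + N\right)^{2} = \left(26 + 143\right)^{2} = 169^{2} = 28561$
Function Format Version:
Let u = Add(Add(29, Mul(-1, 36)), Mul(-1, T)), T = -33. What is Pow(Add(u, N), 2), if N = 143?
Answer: 28561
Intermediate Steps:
u = 26 (u = Add(Add(29, Mul(-1, 36)), Mul(-1, -33)) = Add(Add(29, -36), 33) = Add(-7, 33) = 26)
Pow(Add(u, N), 2) = Pow(Add(26, 143), 2) = Pow(169, 2) = 28561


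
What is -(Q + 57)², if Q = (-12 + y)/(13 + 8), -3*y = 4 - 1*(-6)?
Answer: -12567025/3969 ≈ -3166.3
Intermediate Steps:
y = -10/3 (y = -(4 - 1*(-6))/3 = -(4 + 6)/3 = -⅓*10 = -10/3 ≈ -3.3333)
Q = -46/63 (Q = (-12 - 10/3)/(13 + 8) = -46/3/21 = -46/3*1/21 = -46/63 ≈ -0.73016)
-(Q + 57)² = -(-46/63 + 57)² = -(3545/63)² = -1*12567025/3969 = -12567025/3969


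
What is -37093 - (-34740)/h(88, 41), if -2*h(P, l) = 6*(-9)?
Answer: -107419/3 ≈ -35806.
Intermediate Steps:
h(P, l) = 27 (h(P, l) = -3*(-9) = -1/2*(-54) = 27)
-37093 - (-34740)/h(88, 41) = -37093 - (-34740)/27 = -37093 - 1*(-3860/3) = -37093 + 3860/3 = -107419/3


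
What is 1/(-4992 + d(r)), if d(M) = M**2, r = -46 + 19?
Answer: -1/4263 ≈ -0.00023458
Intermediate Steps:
r = -27
1/(-4992 + d(r)) = 1/(-4992 + (-27)**2) = 1/(-4992 + 729) = 1/(-4263) = -1/4263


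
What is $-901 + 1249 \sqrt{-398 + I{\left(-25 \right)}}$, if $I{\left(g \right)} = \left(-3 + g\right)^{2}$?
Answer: $-901 + 1249 \sqrt{386} \approx 23638.0$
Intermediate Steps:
$-901 + 1249 \sqrt{-398 + I{\left(-25 \right)}} = -901 + 1249 \sqrt{-398 + \left(-3 - 25\right)^{2}} = -901 + 1249 \sqrt{-398 + \left(-28\right)^{2}} = -901 + 1249 \sqrt{-398 + 784} = -901 + 1249 \sqrt{386}$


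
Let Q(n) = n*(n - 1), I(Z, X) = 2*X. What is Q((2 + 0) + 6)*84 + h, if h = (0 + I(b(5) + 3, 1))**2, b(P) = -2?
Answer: 4708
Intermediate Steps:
h = 4 (h = (0 + 2*1)**2 = (0 + 2)**2 = 2**2 = 4)
Q(n) = n*(-1 + n)
Q((2 + 0) + 6)*84 + h = (((2 + 0) + 6)*(-1 + ((2 + 0) + 6)))*84 + 4 = ((2 + 6)*(-1 + (2 + 6)))*84 + 4 = (8*(-1 + 8))*84 + 4 = (8*7)*84 + 4 = 56*84 + 4 = 4704 + 4 = 4708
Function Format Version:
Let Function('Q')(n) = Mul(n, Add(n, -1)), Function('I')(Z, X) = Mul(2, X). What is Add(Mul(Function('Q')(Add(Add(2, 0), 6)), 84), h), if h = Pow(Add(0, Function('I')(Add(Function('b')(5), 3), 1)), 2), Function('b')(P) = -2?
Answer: 4708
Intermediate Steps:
h = 4 (h = Pow(Add(0, Mul(2, 1)), 2) = Pow(Add(0, 2), 2) = Pow(2, 2) = 4)
Function('Q')(n) = Mul(n, Add(-1, n))
Add(Mul(Function('Q')(Add(Add(2, 0), 6)), 84), h) = Add(Mul(Mul(Add(Add(2, 0), 6), Add(-1, Add(Add(2, 0), 6))), 84), 4) = Add(Mul(Mul(Add(2, 6), Add(-1, Add(2, 6))), 84), 4) = Add(Mul(Mul(8, Add(-1, 8)), 84), 4) = Add(Mul(Mul(8, 7), 84), 4) = Add(Mul(56, 84), 4) = Add(4704, 4) = 4708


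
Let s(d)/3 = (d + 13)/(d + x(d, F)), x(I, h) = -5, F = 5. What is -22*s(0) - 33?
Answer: 693/5 ≈ 138.60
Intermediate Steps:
s(d) = 3*(13 + d)/(-5 + d) (s(d) = 3*((d + 13)/(d - 5)) = 3*((13 + d)/(-5 + d)) = 3*(13 + d)/(-5 + d))
-22*s(0) - 33 = -66*(13 + 0)/(-5 + 0) - 33 = -66*13/(-5) - 33 = -66*(-1)*13/5 - 33 = -22*(-39/5) - 33 = 858/5 - 33 = 693/5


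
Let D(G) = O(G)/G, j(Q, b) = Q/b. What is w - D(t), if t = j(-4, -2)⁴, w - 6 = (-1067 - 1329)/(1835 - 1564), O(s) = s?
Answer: -1041/271 ≈ -3.8413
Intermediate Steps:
j(Q, b) = Q/b
w = -770/271 (w = 6 + (-1067 - 1329)/(1835 - 1564) = 6 - 2396/271 = -770/271 ≈ -2.8413)
t = 16 (t = (-4/(-2))⁴ = (-4*(-½))⁴ = 2⁴ = 16)
D(G) = 1 (D(G) = G/G = 1)
w - D(t) = -770/271 - 1*1 = -770/271 - 1 = -1041/271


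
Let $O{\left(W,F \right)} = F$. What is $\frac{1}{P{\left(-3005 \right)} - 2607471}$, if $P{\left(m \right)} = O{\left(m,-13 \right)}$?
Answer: $- \frac{1}{2607484} \approx -3.8351 \cdot 10^{-7}$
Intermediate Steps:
$P{\left(m \right)} = -13$
$\frac{1}{P{\left(-3005 \right)} - 2607471} = \frac{1}{-13 - 2607471} = \frac{1}{-2607484} = - \frac{1}{2607484}$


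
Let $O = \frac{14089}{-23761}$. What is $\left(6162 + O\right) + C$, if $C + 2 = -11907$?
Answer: $- \frac{136568556}{23761} \approx -5747.6$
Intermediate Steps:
$C = -11909$ ($C = -2 - 11907 = -11909$)
$O = - \frac{14089}{23761}$ ($O = 14089 \left(- \frac{1}{23761}\right) = - \frac{14089}{23761} \approx -0.59295$)
$\left(6162 + O\right) + C = \left(6162 - \frac{14089}{23761}\right) - 11909 = \frac{146401193}{23761} - 11909 = - \frac{136568556}{23761}$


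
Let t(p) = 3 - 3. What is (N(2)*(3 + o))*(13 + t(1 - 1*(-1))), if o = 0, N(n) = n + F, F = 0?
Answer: 78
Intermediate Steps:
t(p) = 0
N(n) = n (N(n) = n + 0 = n)
(N(2)*(3 + o))*(13 + t(1 - 1*(-1))) = (2*(3 + 0))*(13 + 0) = (2*3)*13 = 6*13 = 78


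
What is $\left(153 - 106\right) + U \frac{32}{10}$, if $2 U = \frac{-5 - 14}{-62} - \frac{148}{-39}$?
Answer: $\frac{323783}{6045} \approx 53.562$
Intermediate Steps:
$U = \frac{9917}{4836}$ ($U = \frac{\frac{-5 - 14}{-62} - \frac{148}{-39}}{2} = \frac{\left(-5 - 14\right) \left(- \frac{1}{62}\right) - - \frac{148}{39}}{2} = \frac{\left(-19\right) \left(- \frac{1}{62}\right) + \frac{148}{39}}{2} = \frac{\frac{19}{62} + \frac{148}{39}}{2} = \frac{1}{2} \cdot \frac{9917}{2418} = \frac{9917}{4836} \approx 2.0507$)
$\left(153 - 106\right) + U \frac{32}{10} = \left(153 - 106\right) + \frac{9917 \cdot \frac{32}{10}}{4836} = \left(153 - 106\right) + \frac{9917 \cdot 32 \cdot \frac{1}{10}}{4836} = 47 + \frac{9917}{4836} \cdot \frac{16}{5} = 47 + \frac{39668}{6045} = \frac{323783}{6045}$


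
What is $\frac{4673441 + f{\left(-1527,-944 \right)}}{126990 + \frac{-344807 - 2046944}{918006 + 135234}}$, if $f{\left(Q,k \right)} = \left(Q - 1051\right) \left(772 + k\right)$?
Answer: $\frac{5389278466680}{133748555849} \approx 40.294$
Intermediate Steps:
$f{\left(Q,k \right)} = \left(-1051 + Q\right) \left(772 + k\right)$
$\frac{4673441 + f{\left(-1527,-944 \right)}}{126990 + \frac{-344807 - 2046944}{918006 + 135234}} = \frac{4673441 - -443416}{126990 + \frac{-344807 - 2046944}{918006 + 135234}} = \frac{4673441 + \left(-811372 + 992144 - 1178844 + 1441488\right)}{126990 - \frac{2391751}{1053240}} = \frac{4673441 + 443416}{126990 - \frac{2391751}{1053240}} = \frac{5116857}{126990 - \frac{2391751}{1053240}} = \frac{5116857}{\frac{133748555849}{1053240}} = 5116857 \cdot \frac{1053240}{133748555849} = \frac{5389278466680}{133748555849}$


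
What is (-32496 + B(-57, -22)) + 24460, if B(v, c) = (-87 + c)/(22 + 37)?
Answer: -474233/59 ≈ -8037.8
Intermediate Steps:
B(v, c) = -87/59 + c/59 (B(v, c) = (-87 + c)/59 = (-87 + c)*(1/59) = -87/59 + c/59)
(-32496 + B(-57, -22)) + 24460 = (-32496 + (-87/59 + (1/59)*(-22))) + 24460 = (-32496 + (-87/59 - 22/59)) + 24460 = (-32496 - 109/59) + 24460 = -1917373/59 + 24460 = -474233/59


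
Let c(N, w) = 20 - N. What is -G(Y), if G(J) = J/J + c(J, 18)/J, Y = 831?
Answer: -20/831 ≈ -0.024067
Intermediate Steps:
G(J) = 1 + (20 - J)/J (G(J) = J/J + (20 - J)/J = 1 + (20 - J)/J)
-G(Y) = -20/831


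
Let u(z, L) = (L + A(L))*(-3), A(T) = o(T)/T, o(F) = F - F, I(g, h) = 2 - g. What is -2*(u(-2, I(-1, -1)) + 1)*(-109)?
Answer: -1744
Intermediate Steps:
o(F) = 0
A(T) = 0 (A(T) = 0/T = 0)
u(z, L) = -3*L (u(z, L) = (L + 0)*(-3) = L*(-3) = -3*L)
-2*(u(-2, I(-1, -1)) + 1)*(-109) = -2*(-3*(2 - 1*(-1)) + 1)*(-109) = -2*(-3*(2 + 1) + 1)*(-109) = -2*(-3*3 + 1)*(-109) = -2*(-9 + 1)*(-109) = -2*(-8)*(-109) = 16*(-109) = -1744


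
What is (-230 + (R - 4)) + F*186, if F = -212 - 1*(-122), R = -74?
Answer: -17048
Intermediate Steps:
F = -90 (F = -212 + 122 = -90)
(-230 + (R - 4)) + F*186 = (-230 + (-74 - 4)) - 90*186 = (-230 - 78) - 16740 = -308 - 16740 = -17048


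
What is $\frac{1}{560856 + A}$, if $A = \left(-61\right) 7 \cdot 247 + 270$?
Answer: $\frac{1}{455657} \approx 2.1946 \cdot 10^{-6}$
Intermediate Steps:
$A = -105199$ ($A = \left(-427\right) 247 + 270 = -105469 + 270 = -105199$)
$\frac{1}{560856 + A} = \frac{1}{560856 - 105199} = \frac{1}{455657}$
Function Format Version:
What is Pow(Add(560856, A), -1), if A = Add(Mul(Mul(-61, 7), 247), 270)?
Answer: Rational(1, 455657) ≈ 2.1946e-6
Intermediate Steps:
A = -105199 (A = Add(Mul(-427, 247), 270) = Add(-105469, 270) = -105199)
Pow(Add(560856, A), -1) = Pow(Add(560856, -105199), -1) = Pow(455657, -1) = Rational(1, 455657)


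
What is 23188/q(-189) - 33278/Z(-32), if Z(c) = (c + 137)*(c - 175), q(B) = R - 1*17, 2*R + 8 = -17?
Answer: -143716994/183195 ≈ -784.50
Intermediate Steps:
R = -25/2 (R = -4 + (½)*(-17) = -4 - 17/2 = -25/2 ≈ -12.500)
q(B) = -59/2 (q(B) = -25/2 - 1*17 = -25/2 - 17 = -59/2)
Z(c) = (-175 + c)*(137 + c) (Z(c) = (137 + c)*(-175 + c) = (-175 + c)*(137 + c))
23188/q(-189) - 33278/Z(-32) = 23188/(-59/2) - 33278/(-23975 + (-32)² - 38*(-32)) = 23188*(-2/59) - 33278/(-23975 + 1024 + 1216) = -46376/59 - 33278/(-21735) = -46376/59 - 33278*(-1/21735) = -46376/59 + 4754/3105 = -143716994/183195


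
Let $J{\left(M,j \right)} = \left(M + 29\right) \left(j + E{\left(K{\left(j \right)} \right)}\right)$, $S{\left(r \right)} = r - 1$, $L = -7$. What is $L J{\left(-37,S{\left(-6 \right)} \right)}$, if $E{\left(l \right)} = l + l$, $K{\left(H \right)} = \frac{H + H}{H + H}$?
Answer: $-280$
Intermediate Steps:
$S{\left(r \right)} = -1 + r$
$K{\left(H \right)} = 1$ ($K{\left(H \right)} = \frac{2 H}{2 H} = 2 H \frac{1}{2 H} = 1$)
$E{\left(l \right)} = 2 l$
$J{\left(M,j \right)} = \left(2 + j\right) \left(29 + M\right)$ ($J{\left(M,j \right)} = \left(M + 29\right) \left(j + 2 \cdot 1\right) = \left(29 + M\right) \left(j + 2\right) = \left(29 + M\right) \left(2 + j\right) = \left(2 + j\right) \left(29 + M\right)$)
$L J{\left(-37,S{\left(-6 \right)} \right)} = - 7 \left(58 + 2 \left(-37\right) + 29 \left(-1 - 6\right) - 37 \left(-1 - 6\right)\right) = - 7 \left(58 - 74 + 29 \left(-7\right) - -259\right) = - 7 \left(58 - 74 - 203 + 259\right) = \left(-7\right) 40 = -280$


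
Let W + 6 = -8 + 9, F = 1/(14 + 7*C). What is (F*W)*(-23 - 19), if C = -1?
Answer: 30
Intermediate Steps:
F = ⅐ (F = 1/(14 + 7*(-1)) = 1/(14 - 7) = 1/7 = ⅐ ≈ 0.14286)
W = -5 (W = -6 + (-8 + 9) = -6 + 1 = -5)
(F*W)*(-23 - 19) = ((⅐)*(-5))*(-23 - 19) = -5/7*(-42) = 30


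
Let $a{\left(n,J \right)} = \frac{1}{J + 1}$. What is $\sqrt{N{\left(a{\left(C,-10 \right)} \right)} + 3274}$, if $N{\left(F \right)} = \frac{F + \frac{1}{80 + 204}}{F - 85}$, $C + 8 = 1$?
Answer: $\frac{\sqrt{38735848255766}}{108772} \approx 57.219$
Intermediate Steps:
$C = -7$ ($C = -8 + 1 = -7$)
$a{\left(n,J \right)} = \frac{1}{1 + J}$
$N{\left(F \right)} = \frac{\frac{1}{284} + F}{-85 + F}$ ($N{\left(F \right)} = \frac{F + \frac{1}{284}}{-85 + F} = \frac{\frac{1}{284} + F}{-85 + F}$)
$\sqrt{N{\left(a{\left(C,-10 \right)} \right)} + 3274} = \sqrt{\frac{\frac{1}{284} + \frac{1}{1 - 10}}{-85 + \frac{1}{1 - 10}} + 3274} = \sqrt{\frac{\frac{1}{284} + \frac{1}{-9}}{-85 + \frac{1}{-9}} + 3274} = \sqrt{\frac{\frac{1}{284} - \frac{1}{9}}{-85 - \frac{1}{9}} + 3274} = \sqrt{\frac{1}{- \frac{766}{9}} \left(- \frac{275}{2556}\right) + 3274} = \sqrt{\left(- \frac{9}{766}\right) \left(- \frac{275}{2556}\right) + 3274} = \sqrt{\frac{275}{217544} + 3274} = \sqrt{\frac{712239331}{217544}} = \frac{\sqrt{38735848255766}}{108772}$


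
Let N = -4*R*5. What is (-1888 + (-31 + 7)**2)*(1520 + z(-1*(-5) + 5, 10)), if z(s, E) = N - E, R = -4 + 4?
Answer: -1981120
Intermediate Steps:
R = 0
N = 0 (N = -4*0*5 = 0*5 = 0)
z(s, E) = -E (z(s, E) = 0 - E = -E)
(-1888 + (-31 + 7)**2)*(1520 + z(-1*(-5) + 5, 10)) = (-1888 + (-31 + 7)**2)*(1520 - 1*10) = (-1888 + (-24)**2)*(1520 - 10) = (-1888 + 576)*1510 = -1312*1510 = -1981120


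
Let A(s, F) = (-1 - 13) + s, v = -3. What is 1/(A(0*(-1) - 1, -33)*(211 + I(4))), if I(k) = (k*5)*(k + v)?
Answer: -1/3465 ≈ -0.00028860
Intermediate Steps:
I(k) = 5*k*(-3 + k) (I(k) = (k*5)*(k - 3) = (5*k)*(-3 + k) = 5*k*(-3 + k))
A(s, F) = -14 + s
1/(A(0*(-1) - 1, -33)*(211 + I(4))) = 1/((-14 + (0*(-1) - 1))*(211 + 5*4*(-3 + 4))) = 1/((-14 + (0 - 1))*(211 + 5*4*1)) = 1/((-14 - 1)*(211 + 20)) = 1/(-15*231) = 1/(-3465) = -1/3465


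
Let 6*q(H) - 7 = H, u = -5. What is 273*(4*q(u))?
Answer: 364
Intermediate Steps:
q(H) = 7/6 + H/6
273*(4*q(u)) = 273*(4*(7/6 + (⅙)*(-5))) = 273*(4*(7/6 - ⅚)) = 273*(4*(⅓)) = 273*(4/3) = 364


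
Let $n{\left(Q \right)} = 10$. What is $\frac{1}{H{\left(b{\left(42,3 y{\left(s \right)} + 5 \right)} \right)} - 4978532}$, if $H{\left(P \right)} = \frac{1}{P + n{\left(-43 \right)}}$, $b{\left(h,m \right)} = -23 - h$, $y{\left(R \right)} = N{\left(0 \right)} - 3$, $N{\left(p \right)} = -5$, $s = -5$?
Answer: $- \frac{55}{273819261} \approx -2.0086 \cdot 10^{-7}$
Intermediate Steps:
$y{\left(R \right)} = -8$ ($y{\left(R \right)} = -5 - 3 = -8$)
$H{\left(P \right)} = \frac{1}{10 + P}$ ($H{\left(P \right)} = \frac{1}{P + 10} = \frac{1}{10 + P}$)
$\frac{1}{H{\left(b{\left(42,3 y{\left(s \right)} + 5 \right)} \right)} - 4978532} = \frac{1}{\frac{1}{10 - 65} - 4978532} = \frac{1}{\frac{1}{-55} - 4978532} = \frac{1}{- \frac{1}{55} - 4978532} = \frac{1}{- \frac{273819261}{55}} = - \frac{55}{273819261}$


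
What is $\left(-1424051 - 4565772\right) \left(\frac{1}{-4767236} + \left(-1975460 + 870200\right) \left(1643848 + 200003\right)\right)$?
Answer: $\frac{58193022843885827372557103}{4767236} \approx 1.2207 \cdot 10^{19}$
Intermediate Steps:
$\left(-1424051 - 4565772\right) \left(\frac{1}{-4767236} + \left(-1975460 + 870200\right) \left(1643848 + 200003\right)\right) = - 5989823 \left(- \frac{1}{4767236} - 2037934756260\right) = \left(-5989823\right) \left(- \frac{9715315935693897361}{4767236}\right) = \frac{58193022843885827372557103}{4767236}$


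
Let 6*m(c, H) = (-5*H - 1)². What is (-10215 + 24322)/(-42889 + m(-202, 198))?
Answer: 84642/724747 ≈ 0.11679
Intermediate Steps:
m(c, H) = (-1 - 5*H)²/6 (m(c, H) = (-5*H - 1)²/6 = (-1 - 5*H)²/6)
(-10215 + 24322)/(-42889 + m(-202, 198)) = (-10215 + 24322)/(-42889 + (1 + 5*198)²/6) = 14107/(-42889 + (1 + 990)²/6) = 14107/(-42889 + (⅙)*991²) = 14107/(-42889 + (⅙)*982081) = 14107/(-42889 + 982081/6) = 14107/(724747/6) = 14107*(6/724747) = 84642/724747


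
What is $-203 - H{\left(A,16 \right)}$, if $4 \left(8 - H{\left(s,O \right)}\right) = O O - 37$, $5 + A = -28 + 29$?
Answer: $- \frac{625}{4} \approx -156.25$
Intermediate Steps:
$A = -4$ ($A = -5 + \left(-28 + 29\right) = -5 + 1 = -4$)
$H{\left(s,O \right)} = \frac{69}{4} - \frac{O^{2}}{4}$ ($H{\left(s,O \right)} = 8 - \frac{O O - 37}{4} = 8 - \frac{O^{2} - 37}{4} = 8 - \frac{-37 + O^{2}}{4} = 8 - \left(- \frac{37}{4} + \frac{O^{2}}{4}\right) = \frac{69}{4} - \frac{O^{2}}{4}$)
$-203 - H{\left(A,16 \right)} = -203 - \left(\frac{69}{4} - \frac{16^{2}}{4}\right) = -203 - \left(\frac{69}{4} - 64\right) = -203 - - \frac{187}{4} = -203 + \frac{187}{4} = - \frac{625}{4}$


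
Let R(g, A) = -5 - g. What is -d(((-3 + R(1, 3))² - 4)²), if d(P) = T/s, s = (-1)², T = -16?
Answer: 16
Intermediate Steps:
s = 1
d(P) = -16 (d(P) = -16/1 = -16*1 = -16)
-d(((-3 + R(1, 3))² - 4)²) = -1*(-16) = 16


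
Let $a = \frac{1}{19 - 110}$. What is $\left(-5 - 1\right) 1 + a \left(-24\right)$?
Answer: $- \frac{522}{91} \approx -5.7363$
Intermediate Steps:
$a = - \frac{1}{91}$ ($a = \frac{1}{19 - 110} = \frac{1}{-91} = - \frac{1}{91} \approx -0.010989$)
$\left(-5 - 1\right) 1 + a \left(-24\right) = \left(-5 - 1\right) 1 - - \frac{24}{91} = \left(-6\right) 1 + \frac{24}{91} = -6 + \frac{24}{91} = - \frac{522}{91}$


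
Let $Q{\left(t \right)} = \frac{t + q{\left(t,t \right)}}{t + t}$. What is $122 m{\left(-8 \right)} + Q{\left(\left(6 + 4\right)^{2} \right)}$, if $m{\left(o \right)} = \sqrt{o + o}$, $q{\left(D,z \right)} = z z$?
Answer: $\frac{101}{2} + 488 i \approx 50.5 + 488.0 i$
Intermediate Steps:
$q{\left(D,z \right)} = z^{2}$
$m{\left(o \right)} = \sqrt{2} \sqrt{o}$ ($m{\left(o \right)} = \sqrt{2 o} = \sqrt{2} \sqrt{o}$)
$Q{\left(t \right)} = \frac{t + t^{2}}{2 t}$ ($Q{\left(t \right)} = \frac{t + t^{2}}{t + t} = \frac{t + t^{2}}{2 t}$)
$122 m{\left(-8 \right)} + Q{\left(\left(6 + 4\right)^{2} \right)} = 122 \sqrt{2} \sqrt{-8} + \left(\frac{1}{2} + \frac{\left(6 + 4\right)^{2}}{2}\right) = 122 \sqrt{2} \cdot 2 i \sqrt{2} + \left(\frac{1}{2} + \frac{10^{2}}{2}\right) = 122 \cdot 4 i + \left(\frac{1}{2} + \frac{1}{2} \cdot 100\right) = 488 i + \left(\frac{1}{2} + 50\right) = 488 i + \frac{101}{2} = \frac{101}{2} + 488 i$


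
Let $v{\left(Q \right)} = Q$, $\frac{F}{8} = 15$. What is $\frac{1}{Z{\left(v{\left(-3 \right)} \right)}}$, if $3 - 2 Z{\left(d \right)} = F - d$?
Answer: $- \frac{1}{60} \approx -0.016667$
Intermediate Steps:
$F = 120$ ($F = 8 \cdot 15 = 120$)
$Z{\left(d \right)} = - \frac{117}{2} + \frac{d}{2}$ ($Z{\left(d \right)} = \frac{3}{2} - \frac{120 - d}{2} = \frac{3}{2} + \left(-60 + \frac{d}{2}\right) = - \frac{117}{2} + \frac{d}{2}$)
$\frac{1}{Z{\left(v{\left(-3 \right)} \right)}} = \frac{1}{- \frac{117}{2} + \frac{1}{2} \left(-3\right)} = \frac{1}{- \frac{117}{2} - \frac{3}{2}} = \frac{1}{-60} = - \frac{1}{60}$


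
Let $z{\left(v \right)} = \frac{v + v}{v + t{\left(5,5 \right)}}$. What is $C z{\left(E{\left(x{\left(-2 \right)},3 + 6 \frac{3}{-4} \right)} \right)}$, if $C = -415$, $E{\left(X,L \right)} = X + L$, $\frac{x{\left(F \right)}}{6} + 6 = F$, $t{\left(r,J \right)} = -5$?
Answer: $- \frac{82170}{109} \approx -753.85$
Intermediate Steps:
$x{\left(F \right)} = -36 + 6 F$
$E{\left(X,L \right)} = L + X$
$z{\left(v \right)} = \frac{2 v}{-5 + v}$ ($z{\left(v \right)} = \frac{v + v}{v - 5} = \frac{2 v}{-5 + v}$)
$C z{\left(E{\left(x{\left(-2 \right)},3 + 6 \frac{3}{-4} \right)} \right)} = - 415 \frac{2 \left(\left(3 + 6 \frac{3}{-4}\right) + \left(-36 + 6 \left(-2\right)\right)\right)}{-5 + \left(\left(3 + 6 \frac{3}{-4}\right) + \left(-36 + 6 \left(-2\right)\right)\right)} = - 415 \frac{2 \left(\left(3 + 6 \cdot 3 \left(- \frac{1}{4}\right)\right) - 48\right)}{-5 + \left(\left(3 + 6 \cdot 3 \left(- \frac{1}{4}\right)\right) - 48\right)} = - 415 \frac{2 \left(\left(3 + 6 \left(- \frac{3}{4}\right)\right) - 48\right)}{-5 + \left(\left(3 + 6 \left(- \frac{3}{4}\right)\right) - 48\right)} = - 415 \frac{2 \left(\left(3 - \frac{9}{2}\right) - 48\right)}{-5 + \left(\left(3 - \frac{9}{2}\right) - 48\right)} = - 415 \frac{2 \left(- \frac{3}{2} - 48\right)}{-5 - \frac{99}{2}} = - 415 \cdot 2 \left(- \frac{99}{2}\right) \frac{1}{-5 - \frac{99}{2}} = - 415 \cdot 2 \left(- \frac{99}{2}\right) \frac{1}{- \frac{109}{2}} = - 415 \cdot 2 \left(- \frac{99}{2}\right) \left(- \frac{2}{109}\right) = \left(-415\right) \frac{198}{109} = - \frac{82170}{109}$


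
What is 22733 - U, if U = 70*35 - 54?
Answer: 20337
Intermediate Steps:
U = 2396 (U = 2450 - 54 = 2396)
22733 - U = 22733 - 1*2396 = 22733 - 2396 = 20337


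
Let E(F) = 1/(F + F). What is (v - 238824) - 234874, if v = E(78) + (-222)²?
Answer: -66208583/156 ≈ -4.2441e+5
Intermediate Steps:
E(F) = 1/(2*F)
v = 7688305/156 (v = (½)/78 + (-222)² = (½)*(1/78) + 49284 = 1/156 + 49284 = 7688305/156 ≈ 49284.)
(v - 238824) - 234874 = (7688305/156 - 238824) - 234874 = -29568239/156 - 234874 = -66208583/156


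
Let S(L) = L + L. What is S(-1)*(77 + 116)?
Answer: -386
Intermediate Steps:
S(L) = 2*L
S(-1)*(77 + 116) = (2*(-1))*(77 + 116) = -2*193 = -386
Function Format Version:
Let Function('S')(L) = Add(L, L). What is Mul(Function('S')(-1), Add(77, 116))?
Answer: -386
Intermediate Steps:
Function('S')(L) = Mul(2, L)
Mul(Function('S')(-1), Add(77, 116)) = Mul(Mul(2, -1), Add(77, 116)) = Mul(-2, 193) = -386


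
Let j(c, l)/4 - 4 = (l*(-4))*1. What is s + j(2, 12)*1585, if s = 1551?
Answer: -277409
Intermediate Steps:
j(c, l) = 16 - 16*l (j(c, l) = 16 + 4*((l*(-4))*1) = 16 + 4*(-4*l*1) = 16 + 4*(-4*l) = 16 - 16*l)
s + j(2, 12)*1585 = 1551 + (16 - 16*12)*1585 = 1551 + (16 - 192)*1585 = 1551 - 176*1585 = 1551 - 278960 = -277409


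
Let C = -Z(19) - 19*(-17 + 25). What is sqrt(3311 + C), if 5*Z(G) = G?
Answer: 4*sqrt(4930)/5 ≈ 56.171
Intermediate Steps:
Z(G) = G/5
C = -779/5 (C = -19/5 - 19*(-17 + 25) = -1*19/5 - 19*8 = -19/5 - 1*152 = -19/5 - 152 = -779/5 ≈ -155.80)
sqrt(3311 + C) = sqrt(3311 - 779/5) = sqrt(15776/5) = 4*sqrt(4930)/5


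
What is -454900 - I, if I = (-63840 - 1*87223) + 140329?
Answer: -444166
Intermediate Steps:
I = -10734 (I = (-63840 - 87223) + 140329 = -151063 + 140329 = -10734)
-454900 - I = -454900 - 1*(-10734) = -454900 + 10734 = -444166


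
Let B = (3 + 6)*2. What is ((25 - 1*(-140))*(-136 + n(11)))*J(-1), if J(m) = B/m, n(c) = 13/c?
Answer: 400410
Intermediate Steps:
B = 18 (B = 9*2 = 18)
J(m) = 18/m
((25 - 1*(-140))*(-136 + n(11)))*J(-1) = ((25 - 1*(-140))*(-136 + 13/11))*(18/(-1)) = ((25 + 140)*(-136 + 13*(1/11)))*(18*(-1)) = (165*(-136 + 13/11))*(-18) = (165*(-1483/11))*(-18) = -22245*(-18) = 400410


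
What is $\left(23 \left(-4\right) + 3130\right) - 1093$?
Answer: $1945$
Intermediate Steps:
$\left(23 \left(-4\right) + 3130\right) - 1093 = \left(-92 + 3130\right) - 1093 = 3038 - 1093 = 1945$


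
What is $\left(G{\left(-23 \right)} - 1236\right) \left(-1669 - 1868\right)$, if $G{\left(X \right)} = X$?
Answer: $4453083$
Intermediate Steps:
$\left(G{\left(-23 \right)} - 1236\right) \left(-1669 - 1868\right) = \left(-23 - 1236\right) \left(-1669 - 1868\right) = \left(-23 - 1236\right) \left(-3537\right) = \left(-1259\right) \left(-3537\right) = 4453083$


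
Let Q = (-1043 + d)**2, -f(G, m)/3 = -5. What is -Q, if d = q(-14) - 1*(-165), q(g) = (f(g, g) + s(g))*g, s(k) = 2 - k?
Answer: -1721344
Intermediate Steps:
f(G, m) = 15 (f(G, m) = -3*(-5) = 15)
q(g) = g*(17 - g) (q(g) = (15 + (2 - g))*g = (17 - g)*g = g*(17 - g))
d = -269 (d = -14*(17 - 1*(-14)) - 1*(-165) = -14*(17 + 14) + 165 = -14*31 + 165 = -434 + 165 = -269)
Q = 1721344 (Q = (-1043 - 269)**2 = (-1312)**2 = 1721344)
-Q = -1*1721344 = -1721344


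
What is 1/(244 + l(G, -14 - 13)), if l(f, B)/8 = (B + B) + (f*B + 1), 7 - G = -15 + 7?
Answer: -1/3420 ≈ -0.00029240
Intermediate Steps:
G = 15 (G = 7 - (-15 + 7) = 7 - 1*(-8) = 7 + 8 = 15)
l(f, B) = 8 + 16*B + 8*B*f (l(f, B) = 8*((B + B) + (f*B + 1)) = 8*(2*B + (B*f + 1)) = 8*(2*B + (1 + B*f)) = 8*(1 + 2*B + B*f) = 8 + 16*B + 8*B*f)
1/(244 + l(G, -14 - 13)) = 1/(244 + (8 + 16*(-14 - 13) + 8*(-14 - 13)*15)) = 1/(244 + (8 + 16*(-27) + 8*(-27)*15)) = 1/(244 + (8 - 432 - 3240)) = 1/(244 - 3664) = 1/(-3420) = -1/3420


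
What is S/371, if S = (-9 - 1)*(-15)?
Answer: 150/371 ≈ 0.40431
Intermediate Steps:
S = 150 (S = -10*(-15) = 150)
S/371 = 150/371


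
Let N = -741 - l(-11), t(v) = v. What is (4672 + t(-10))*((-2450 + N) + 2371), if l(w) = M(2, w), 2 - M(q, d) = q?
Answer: -3822840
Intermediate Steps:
M(q, d) = 2 - q
l(w) = 0 (l(w) = 2 - 1*2 = 2 - 2 = 0)
N = -741 (N = -741 - 1*0 = -741 + 0 = -741)
(4672 + t(-10))*((-2450 + N) + 2371) = (4672 - 10)*((-2450 - 741) + 2371) = 4662*(-3191 + 2371) = 4662*(-820) = -3822840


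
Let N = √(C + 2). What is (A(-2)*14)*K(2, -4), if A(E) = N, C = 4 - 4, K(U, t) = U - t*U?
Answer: 140*√2 ≈ 197.99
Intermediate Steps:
K(U, t) = U - U*t
C = 0
N = √2 (N = √(0 + 2) = √2 ≈ 1.4142)
A(E) = √2
(A(-2)*14)*K(2, -4) = (√2*14)*(2*(1 - 1*(-4))) = (14*√2)*(2*(1 + 4)) = (14*√2)*(2*5) = (14*√2)*10 = 140*√2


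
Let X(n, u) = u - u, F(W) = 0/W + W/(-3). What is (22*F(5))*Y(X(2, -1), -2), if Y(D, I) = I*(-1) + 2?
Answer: -440/3 ≈ -146.67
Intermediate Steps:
F(W) = -W/3 (F(W) = 0 + W*(-⅓) = 0 - W/3 = -W/3)
X(n, u) = 0
Y(D, I) = 2 - I (Y(D, I) = -I + 2 = 2 - I)
(22*F(5))*Y(X(2, -1), -2) = (22*(-⅓*5))*(2 - 1*(-2)) = (22*(-5/3))*(2 + 2) = -110/3*4 = -440/3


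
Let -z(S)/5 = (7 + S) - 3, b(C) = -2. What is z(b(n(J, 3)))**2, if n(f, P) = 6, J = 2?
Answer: 100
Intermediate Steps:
z(S) = -20 - 5*S (z(S) = -5*((7 + S) - 3) = -5*(4 + S) = -20 - 5*S)
z(b(n(J, 3)))**2 = (-20 - 5*(-2))**2 = (-20 + 10)**2 = (-10)**2 = 100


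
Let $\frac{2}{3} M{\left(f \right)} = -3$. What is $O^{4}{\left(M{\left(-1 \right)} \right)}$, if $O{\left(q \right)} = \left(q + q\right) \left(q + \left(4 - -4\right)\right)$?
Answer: $\frac{15752961}{16} \approx 9.8456 \cdot 10^{5}$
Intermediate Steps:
$M{\left(f \right)} = - \frac{9}{2}$ ($M{\left(f \right)} = \frac{3}{2} \left(-3\right) = - \frac{9}{2}$)
$O{\left(q \right)} = 2 q \left(8 + q\right)$ ($O{\left(q \right)} = 2 q \left(q + \left(4 + 4\right)\right) = 2 q \left(q + 8\right) = 2 q \left(8 + q\right)$)
$O^{4}{\left(M{\left(-1 \right)} \right)} = \left(2 \left(- \frac{9}{2}\right) \left(8 - \frac{9}{2}\right)\right)^{4} = \left(2 \left(- \frac{9}{2}\right) \frac{7}{2}\right)^{4} = \left(- \frac{63}{2}\right)^{4} = \frac{15752961}{16}$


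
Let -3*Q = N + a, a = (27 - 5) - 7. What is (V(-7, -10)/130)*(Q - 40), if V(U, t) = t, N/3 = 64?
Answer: 109/13 ≈ 8.3846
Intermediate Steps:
N = 192 (N = 3*64 = 192)
a = 15 (a = 22 - 7 = 15)
Q = -69 (Q = -(192 + 15)/3 = -⅓*207 = -69)
(V(-7, -10)/130)*(Q - 40) = (-10/130)*(-69 - 40) = -10*1/130*(-109) = -1/13*(-109) = 109/13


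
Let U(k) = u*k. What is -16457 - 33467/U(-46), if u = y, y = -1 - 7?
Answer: -6089643/368 ≈ -16548.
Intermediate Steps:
y = -8
u = -8
U(k) = -8*k
-16457 - 33467/U(-46) = -16457 - 33467/((-8*(-46))) = -16457 - 33467/368 = -6089643/368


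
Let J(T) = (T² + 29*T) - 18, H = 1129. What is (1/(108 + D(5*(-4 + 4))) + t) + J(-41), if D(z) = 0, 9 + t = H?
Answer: 172153/108 ≈ 1594.0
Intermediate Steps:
t = 1120 (t = -9 + 1129 = 1120)
J(T) = -18 + T² + 29*T
(1/(108 + D(5*(-4 + 4))) + t) + J(-41) = (1/(108 + 0) + 1120) + (-18 + (-41)² + 29*(-41)) = (1/108 + 1120) + (-18 + 1681 - 1189) = (1/108 + 1120) + 474 = 120961/108 + 474 = 172153/108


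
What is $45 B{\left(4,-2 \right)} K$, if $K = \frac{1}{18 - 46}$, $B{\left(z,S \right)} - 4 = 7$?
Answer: $- \frac{495}{28} \approx -17.679$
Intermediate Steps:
$B{\left(z,S \right)} = 11$ ($B{\left(z,S \right)} = 4 + 7 = 11$)
$K = - \frac{1}{28}$ ($K = \frac{1}{-28} = - \frac{1}{28} \approx -0.035714$)
$45 B{\left(4,-2 \right)} K = 45 \cdot 11 \left(- \frac{1}{28}\right) = 495 \left(- \frac{1}{28}\right) = - \frac{495}{28}$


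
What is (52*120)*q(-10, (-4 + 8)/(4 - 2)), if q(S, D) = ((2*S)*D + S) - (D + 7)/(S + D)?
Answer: -304980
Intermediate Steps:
q(S, D) = S - (7 + D)/(D + S) + 2*D*S (q(S, D) = (2*D*S + S) - (7 + D)/(D + S) = (S + 2*D*S) - (7 + D)/(D + S) = S - (7 + D)/(D + S) + 2*D*S)
(52*120)*q(-10, (-4 + 8)/(4 - 2)) = (52*120)*((-7 + (-10)² - (-4 + 8)/(4 - 2) + ((-4 + 8)/(4 - 2))*(-10) + 2*((-4 + 8)/(4 - 2))*(-10)² + 2*(-10)*((-4 + 8)/(4 - 2))²)/((-4 + 8)/(4 - 2) - 10)) = 6240*((-7 + 100 - 4/2 + (4/2)*(-10) + 2*(4/2)*100 + 2*(-10)*(4/2)²)/(4/2 - 10)) = 6240*((-7 + 100 - 4/2 + (4*(½))*(-10) + 2*(4*(½))*100 + 2*(-10)*(4*(½))²)/(4*(½) - 10)) = 6240*((-7 + 100 - 1*2 + 2*(-10) + 2*2*100 + 2*(-10)*2²)/(2 - 10)) = 6240*((-7 + 100 - 2 - 20 + 400 + 2*(-10)*4)/(-8)) = 6240*(-(-7 + 100 - 2 - 20 + 400 - 80)/8) = 6240*(-⅛*391) = 6240*(-391/8) = -304980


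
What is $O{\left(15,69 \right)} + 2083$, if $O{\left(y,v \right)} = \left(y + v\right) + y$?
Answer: $2182$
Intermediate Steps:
$O{\left(y,v \right)} = v + 2 y$ ($O{\left(y,v \right)} = \left(v + y\right) + y = v + 2 y$)
$O{\left(15,69 \right)} + 2083 = \left(69 + 2 \cdot 15\right) + 2083 = \left(69 + 30\right) + 2083 = 99 + 2083 = 2182$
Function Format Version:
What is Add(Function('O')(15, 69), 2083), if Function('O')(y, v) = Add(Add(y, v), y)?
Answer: 2182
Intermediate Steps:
Function('O')(y, v) = Add(v, Mul(2, y)) (Function('O')(y, v) = Add(Add(v, y), y) = Add(v, Mul(2, y)))
Add(Function('O')(15, 69), 2083) = Add(Add(69, Mul(2, 15)), 2083) = Add(Add(69, 30), 2083) = Add(99, 2083) = 2182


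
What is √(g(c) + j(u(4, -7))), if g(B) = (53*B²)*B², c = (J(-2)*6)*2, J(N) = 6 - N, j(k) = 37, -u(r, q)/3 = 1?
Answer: √4501536805 ≈ 67094.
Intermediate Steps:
u(r, q) = -3 (u(r, q) = -3*1 = -3)
c = 96 (c = ((6 - 1*(-2))*6)*2 = ((6 + 2)*6)*2 = (8*6)*2 = 48*2 = 96)
g(B) = 53*B⁴
√(g(c) + j(u(4, -7))) = √(53*96⁴ + 37) = √(53*84934656 + 37) = √(4501536768 + 37) = √4501536805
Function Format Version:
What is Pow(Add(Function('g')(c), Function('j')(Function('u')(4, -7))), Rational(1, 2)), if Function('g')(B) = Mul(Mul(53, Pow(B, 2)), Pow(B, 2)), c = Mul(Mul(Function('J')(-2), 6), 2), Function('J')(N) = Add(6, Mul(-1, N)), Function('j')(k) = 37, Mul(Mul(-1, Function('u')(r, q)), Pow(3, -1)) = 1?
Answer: Pow(4501536805, Rational(1, 2)) ≈ 67094.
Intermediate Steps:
Function('u')(r, q) = -3 (Function('u')(r, q) = Mul(-3, 1) = -3)
c = 96 (c = Mul(Mul(Add(6, Mul(-1, -2)), 6), 2) = Mul(Mul(Add(6, 2), 6), 2) = Mul(Mul(8, 6), 2) = Mul(48, 2) = 96)
Function('g')(B) = Mul(53, Pow(B, 4))
Pow(Add(Function('g')(c), Function('j')(Function('u')(4, -7))), Rational(1, 2)) = Pow(Add(Mul(53, Pow(96, 4)), 37), Rational(1, 2)) = Pow(Add(Mul(53, 84934656), 37), Rational(1, 2)) = Pow(Add(4501536768, 37), Rational(1, 2)) = Pow(4501536805, Rational(1, 2))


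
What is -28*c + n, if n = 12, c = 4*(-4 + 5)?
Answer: -100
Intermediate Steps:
c = 4 (c = 4*1 = 4)
-28*c + n = -28*4 + 12 = -112 + 12 = -100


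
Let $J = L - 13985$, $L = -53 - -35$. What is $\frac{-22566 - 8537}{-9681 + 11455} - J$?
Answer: $\frac{24810219}{1774} \approx 13985.0$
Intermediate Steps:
$L = -18$ ($L = -53 + 35 = -18$)
$J = -14003$ ($J = -18 - 13985 = -14003$)
$\frac{-22566 - 8537}{-9681 + 11455} - J = \frac{-22566 - 8537}{-9681 + 11455} - -14003 = - \frac{31103}{1774} + 14003 = \frac{24810219}{1774}$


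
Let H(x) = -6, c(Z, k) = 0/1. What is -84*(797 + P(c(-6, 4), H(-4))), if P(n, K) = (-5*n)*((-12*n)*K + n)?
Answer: -66948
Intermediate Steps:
c(Z, k) = 0 (c(Z, k) = 0*1 = 0)
P(n, K) = -5*n*(n - 12*K*n) (P(n, K) = (-5*n)*(-12*K*n + n) = (-5*n)*(n - 12*K*n) = -5*n*(n - 12*K*n))
-84*(797 + P(c(-6, 4), H(-4))) = -84*(797 + 0²*(-5 + 60*(-6))) = -84*(797 + 0*(-5 - 360)) = -84*(797 + 0*(-365)) = -84*(797 + 0) = -84*797 = -66948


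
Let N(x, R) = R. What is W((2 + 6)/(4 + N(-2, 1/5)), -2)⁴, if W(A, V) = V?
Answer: 16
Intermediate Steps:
W((2 + 6)/(4 + N(-2, 1/5)), -2)⁴ = (-2)⁴ = 16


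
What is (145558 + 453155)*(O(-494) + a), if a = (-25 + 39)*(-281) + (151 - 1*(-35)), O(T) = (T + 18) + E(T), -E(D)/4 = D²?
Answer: -586959066384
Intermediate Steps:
E(D) = -4*D²
O(T) = 18 + T - 4*T² (O(T) = (T + 18) - 4*T² = (18 + T) - 4*T² = 18 + T - 4*T²)
a = -3748 (a = 14*(-281) + (151 + 35) = -3934 + 186 = -3748)
(145558 + 453155)*(O(-494) + a) = (145558 + 453155)*((18 - 494 - 4*(-494)²) - 3748) = 598713*((18 - 494 - 4*244036) - 3748) = 598713*((18 - 494 - 976144) - 3748) = 598713*(-976620 - 3748) = 598713*(-980368) = -586959066384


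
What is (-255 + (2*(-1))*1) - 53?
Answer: -310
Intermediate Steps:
(-255 + (2*(-1))*1) - 53 = (-255 - 2*1) - 53 = (-255 - 2) - 53 = -257 - 53 = -310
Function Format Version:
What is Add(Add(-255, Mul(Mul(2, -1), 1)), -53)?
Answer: -310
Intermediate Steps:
Add(Add(-255, Mul(Mul(2, -1), 1)), -53) = Add(Add(-255, Mul(-2, 1)), -53) = Add(Add(-255, -2), -53) = Add(-257, -53) = -310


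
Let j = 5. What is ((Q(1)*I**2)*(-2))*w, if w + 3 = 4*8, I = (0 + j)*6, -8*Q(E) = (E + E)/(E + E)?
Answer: 6525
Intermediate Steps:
Q(E) = -1/8 (Q(E) = -(E + E)/(8*(E + E)) = -2*E/(8*(2*E)) = -2*E*1/(2*E)/8 = -1/8*1 = -1/8)
I = 30 (I = (0 + 5)*6 = 5*6 = 30)
w = 29 (w = -3 + 4*8 = -3 + 32 = 29)
((Q(1)*I**2)*(-2))*w = (-1/8*30**2*(-2))*29 = (-1/8*900*(-2))*29 = -225/2*(-2)*29 = 225*29 = 6525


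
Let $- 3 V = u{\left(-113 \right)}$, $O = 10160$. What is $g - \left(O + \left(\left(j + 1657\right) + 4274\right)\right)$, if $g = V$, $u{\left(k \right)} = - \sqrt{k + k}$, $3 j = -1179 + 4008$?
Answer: $-17034 + \frac{i \sqrt{226}}{3} \approx -17034.0 + 5.0111 i$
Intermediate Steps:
$j = 943$ ($j = \frac{-1179 + 4008}{3} = \frac{1}{3} \cdot 2829 = 943$)
$u{\left(k \right)} = - \sqrt{2} \sqrt{k}$ ($u{\left(k \right)} = - \sqrt{2 k} = - \sqrt{2} \sqrt{k}$)
$V = \frac{i \sqrt{226}}{3}$ ($V = - \frac{\left(-1\right) \sqrt{2} \sqrt{-113}}{3} = - \frac{\left(-1\right) \sqrt{2} i \sqrt{113}}{3} = - \frac{\left(-1\right) i \sqrt{226}}{3} = \frac{i \sqrt{226}}{3} \approx 5.0111 i$)
$g = \frac{i \sqrt{226}}{3} \approx 5.0111 i$
$g - \left(O + \left(\left(j + 1657\right) + 4274\right)\right) = \frac{i \sqrt{226}}{3} - \left(10160 + \left(\left(943 + 1657\right) + 4274\right)\right) = \frac{i \sqrt{226}}{3} - \left(10160 + \left(2600 + 4274\right)\right) = \frac{i \sqrt{226}}{3} - \left(10160 + 6874\right) = \frac{i \sqrt{226}}{3} - 17034 = -17034 + \frac{i \sqrt{226}}{3}$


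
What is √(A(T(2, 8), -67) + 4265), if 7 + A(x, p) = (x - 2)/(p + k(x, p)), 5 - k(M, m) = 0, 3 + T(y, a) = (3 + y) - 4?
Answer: 20*√10230/31 ≈ 65.254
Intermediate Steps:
T(y, a) = -4 + y (T(y, a) = -3 + ((3 + y) - 4) = -3 + (-1 + y) = -4 + y)
k(M, m) = 5 (k(M, m) = 5 - 1*0 = 5 + 0 = 5)
A(x, p) = -7 + (-2 + x)/(5 + p) (A(x, p) = -7 + (x - 2)/(p + 5) = -7 + (-2 + x)/(5 + p))
√(A(T(2, 8), -67) + 4265) = √((-37 + (-4 + 2) - 7*(-67))/(5 - 67) + 4265) = √((-37 - 2 + 469)/(-62) + 4265) = √(-1/62*430 + 4265) = √(-215/31 + 4265) = √(132000/31) = 20*√10230/31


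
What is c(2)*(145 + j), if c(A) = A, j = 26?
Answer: 342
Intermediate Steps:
c(2)*(145 + j) = 2*(145 + 26) = 2*171 = 342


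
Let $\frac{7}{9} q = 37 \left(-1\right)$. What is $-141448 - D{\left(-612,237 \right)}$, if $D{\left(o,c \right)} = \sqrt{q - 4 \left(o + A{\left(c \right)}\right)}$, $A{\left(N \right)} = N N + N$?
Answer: $-141448 - \frac{i \sqrt{10937955}}{7} \approx -1.4145 \cdot 10^{5} - 472.47 i$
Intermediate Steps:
$A{\left(N \right)} = N + N^{2}$ ($A{\left(N \right)} = N^{2} + N = N + N^{2}$)
$q = - \frac{333}{7}$ ($q = \frac{9 \cdot 37 \left(-1\right)}{7} = \frac{9}{7} \left(-37\right) = - \frac{333}{7} \approx -47.571$)
$D{\left(o,c \right)} = \sqrt{- \frac{333}{7} - 4 o - 4 c \left(1 + c\right)}$ ($D{\left(o,c \right)} = \sqrt{- \frac{333}{7} - 4 \left(o + c \left(1 + c\right)\right)} = \sqrt{- \frac{333}{7} - \left(4 o + 4 c \left(1 + c\right)\right)} = \sqrt{- \frac{333}{7} - 4 o - 4 c \left(1 + c\right)}$)
$-141448 - D{\left(-612,237 \right)} = -141448 - \frac{\sqrt{7} \sqrt{-333 - -17136 - 6636 \left(1 + 237\right)}}{7} = -141448 - \frac{\sqrt{7} \sqrt{-333 + 17136 - 6636 \cdot 238}}{7} = -141448 - \frac{\sqrt{7} \sqrt{-333 + 17136 - 1579368}}{7} = -141448 - \frac{\sqrt{7} \sqrt{-1562565}}{7} = -141448 - \frac{\sqrt{7} i \sqrt{1562565}}{7} = -141448 - \frac{i \sqrt{10937955}}{7}$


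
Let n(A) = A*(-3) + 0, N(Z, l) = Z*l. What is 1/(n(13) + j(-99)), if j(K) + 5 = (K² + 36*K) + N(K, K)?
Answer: 1/15994 ≈ 6.2523e-5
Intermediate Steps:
j(K) = -5 + 2*K² + 36*K (j(K) = -5 + ((K² + 36*K) + K*K) = -5 + ((K² + 36*K) + K²) = -5 + (2*K² + 36*K) = -5 + 2*K² + 36*K)
n(A) = -3*A (n(A) = -3*A + 0 = -3*A)
1/(n(13) + j(-99)) = 1/(-3*13 + (-5 + 2*(-99)² + 36*(-99))) = 1/(-39 + (-5 + 2*9801 - 3564)) = 1/(-39 + (-5 + 19602 - 3564)) = 1/(-39 + 16033) = 1/15994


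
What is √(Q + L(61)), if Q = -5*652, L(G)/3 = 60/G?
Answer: 2*I*√3029870/61 ≈ 57.071*I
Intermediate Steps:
L(G) = 180/G (L(G) = 3*(60/G) = 180/G)
Q = -3260
√(Q + L(61)) = √(-3260 + 180/61) = √(-198680/61) = 2*I*√3029870/61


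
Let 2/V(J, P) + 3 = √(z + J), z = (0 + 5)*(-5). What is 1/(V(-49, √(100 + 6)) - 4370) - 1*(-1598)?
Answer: 633245419349/396273786 + I*√74/792547572 ≈ 1598.0 + 1.0854e-8*I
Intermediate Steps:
z = -25 (z = 5*(-5) = -25)
V(J, P) = 2/(-3 + √(-25 + J))
1/(V(-49, √(100 + 6)) - 4370) - 1*(-1598) = 1/(2/(-3 + √(-25 - 49)) - 4370) - 1*(-1598) = 1/(2/(-3 + √(-74)) - 4370) + 1598 = 1/(2/(-3 + I*√74) - 4370) + 1598 = 1/(-4370 + 2/(-3 + I*√74)) + 1598 = 1598 + 1/(-4370 + 2/(-3 + I*√74))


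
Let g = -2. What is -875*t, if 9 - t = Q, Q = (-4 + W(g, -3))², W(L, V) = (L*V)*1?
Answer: -4375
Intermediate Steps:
W(L, V) = L*V
Q = 4 (Q = (-4 - 2*(-3))² = (-4 + 6)² = 2² = 4)
t = 5 (t = 9 - 1*4 = 9 - 4 = 5)
-875*t = -875*5 = -4375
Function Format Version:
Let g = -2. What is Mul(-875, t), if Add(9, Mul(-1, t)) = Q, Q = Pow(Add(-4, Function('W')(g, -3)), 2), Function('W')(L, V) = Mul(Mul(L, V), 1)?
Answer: -4375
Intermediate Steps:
Function('W')(L, V) = Mul(L, V)
Q = 4 (Q = Pow(Add(-4, Mul(-2, -3)), 2) = Pow(Add(-4, 6), 2) = Pow(2, 2) = 4)
t = 5 (t = Add(9, Mul(-1, 4)) = Add(9, -4) = 5)
Mul(-875, t) = Mul(-875, 5) = -4375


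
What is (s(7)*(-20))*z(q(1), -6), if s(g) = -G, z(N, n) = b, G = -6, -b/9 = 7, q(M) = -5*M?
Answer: 7560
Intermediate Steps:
b = -63 (b = -9*7 = -63)
z(N, n) = -63
s(g) = 6 (s(g) = -1*(-6) = 6)
(s(7)*(-20))*z(q(1), -6) = (6*(-20))*(-63) = -120*(-63) = 7560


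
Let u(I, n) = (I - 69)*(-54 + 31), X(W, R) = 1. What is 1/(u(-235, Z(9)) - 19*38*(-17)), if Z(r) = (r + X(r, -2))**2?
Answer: 1/19266 ≈ 5.1905e-5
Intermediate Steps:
Z(r) = (1 + r)**2 (Z(r) = (r + 1)**2 = (1 + r)**2)
u(I, n) = 1587 - 23*I (u(I, n) = (-69 + I)*(-23) = 1587 - 23*I)
1/(u(-235, Z(9)) - 19*38*(-17)) = 1/((1587 - 23*(-235)) - 19*38*(-17)) = 1/((1587 + 5405) - 722*(-17)) = 1/(6992 + 12274) = 1/19266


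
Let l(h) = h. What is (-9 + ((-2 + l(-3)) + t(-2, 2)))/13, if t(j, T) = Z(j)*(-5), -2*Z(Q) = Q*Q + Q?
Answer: -9/13 ≈ -0.69231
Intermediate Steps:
Z(Q) = -Q/2 - Q²/2 (Z(Q) = -(Q*Q + Q)/2 = -(Q² + Q)/2 = -(Q + Q²)/2 = -Q/2 - Q²/2)
t(j, T) = 5*j*(1 + j)/2 (t(j, T) = -j*(1 + j)/2*(-5) = 5*j*(1 + j)/2)
(-9 + ((-2 + l(-3)) + t(-2, 2)))/13 = (-9 + ((-2 - 3) + (5/2)*(-2)*(1 - 2)))/13 = (-9 + (-5 + (5/2)*(-2)*(-1)))*(1/13) = (-9 + (-5 + 5))*(1/13) = (-9 + 0)*(1/13) = -9*1/13 = -9/13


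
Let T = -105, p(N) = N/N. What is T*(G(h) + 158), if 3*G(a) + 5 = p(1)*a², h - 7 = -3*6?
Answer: -20650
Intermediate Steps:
p(N) = 1
h = -11 (h = 7 - 3*6 = 7 - 18 = -11)
G(a) = -5/3 + a²/3 (G(a) = -5/3 + (1*a²)/3 = -5/3 + a²/3)
T*(G(h) + 158) = -105*((-5/3 + (⅓)*(-11)²) + 158) = -105*((-5/3 + (⅓)*121) + 158) = -105*((-5/3 + 121/3) + 158) = -105*(116/3 + 158) = -105*590/3 = -20650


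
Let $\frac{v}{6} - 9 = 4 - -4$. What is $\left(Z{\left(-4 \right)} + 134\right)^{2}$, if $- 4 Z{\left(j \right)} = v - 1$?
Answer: $\frac{189225}{16} \approx 11827.0$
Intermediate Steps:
$v = 102$ ($v = 54 + 6 \left(4 - -4\right) = 54 + 6 \left(4 + 4\right) = 54 + 6 \cdot 8 = 54 + 48 = 102$)
$Z{\left(j \right)} = - \frac{101}{4}$ ($Z{\left(j \right)} = - \frac{102 - 1}{4} = \left(- \frac{1}{4}\right) 101 = - \frac{101}{4}$)
$\left(Z{\left(-4 \right)} + 134\right)^{2} = \left(- \frac{101}{4} + 134\right)^{2} = \left(\frac{435}{4}\right)^{2} = \frac{189225}{16}$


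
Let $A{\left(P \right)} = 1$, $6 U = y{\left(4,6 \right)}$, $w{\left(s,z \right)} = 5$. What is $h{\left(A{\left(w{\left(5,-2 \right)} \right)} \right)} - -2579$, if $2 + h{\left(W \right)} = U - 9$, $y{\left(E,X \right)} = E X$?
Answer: $2572$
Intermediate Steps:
$U = 4$ ($U = \frac{4 \cdot 6}{6} = \frac{1}{6} \cdot 24 = 4$)
$h{\left(W \right)} = -7$ ($h{\left(W \right)} = -2 + \left(4 - 9\right) = -2 - 5 = -7$)
$h{\left(A{\left(w{\left(5,-2 \right)} \right)} \right)} - -2579 = -7 - -2579 = -7 + 2579 = 2572$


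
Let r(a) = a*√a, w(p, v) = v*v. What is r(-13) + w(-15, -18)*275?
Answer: 89100 - 13*I*√13 ≈ 89100.0 - 46.872*I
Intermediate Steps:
w(p, v) = v²
r(a) = a^(3/2)
r(-13) + w(-15, -18)*275 = (-13)^(3/2) + (-18)²*275 = -13*I*√13 + 324*275 = -13*I*√13 + 89100 = 89100 - 13*I*√13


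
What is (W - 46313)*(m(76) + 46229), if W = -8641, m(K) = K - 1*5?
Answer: -2544370200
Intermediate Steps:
m(K) = -5 + K (m(K) = K - 5 = -5 + K)
(W - 46313)*(m(76) + 46229) = (-8641 - 46313)*((-5 + 76) + 46229) = -54954*(71 + 46229) = -54954*46300 = -2544370200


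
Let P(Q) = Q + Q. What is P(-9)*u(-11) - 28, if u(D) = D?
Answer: 170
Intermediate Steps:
P(Q) = 2*Q
P(-9)*u(-11) - 28 = (2*(-9))*(-11) - 28 = -18*(-11) - 28 = 198 - 28 = 170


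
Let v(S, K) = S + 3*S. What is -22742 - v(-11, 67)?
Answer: -22698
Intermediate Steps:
v(S, K) = 4*S
-22742 - v(-11, 67) = -22742 - 4*(-11) = -22742 - 1*(-44) = -22742 + 44 = -22698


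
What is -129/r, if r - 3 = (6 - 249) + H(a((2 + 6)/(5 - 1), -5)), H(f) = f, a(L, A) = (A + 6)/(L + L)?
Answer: 516/959 ≈ 0.53806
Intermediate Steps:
a(L, A) = (6 + A)/(2*L) (a(L, A) = (6 + A)/((2*L)) = (6 + A)*(1/(2*L)) = (6 + A)/(2*L))
r = -959/4 (r = 3 + ((6 - 249) + (6 - 5)/(2*(((2 + 6)/(5 - 1))))) = 3 + (-243 + (½)*1/(8/4)) = 3 + (-243 + (½)*1/(8*(¼))) = 3 + (-243 + (½)*1/2) = 3 + (-243 + (½)*(½)*1) = 3 + (-243 + ¼) = 3 - 971/4 = -959/4 ≈ -239.75)
-129/r = -129/(-959/4) = -129*(-4/959) = 516/959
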